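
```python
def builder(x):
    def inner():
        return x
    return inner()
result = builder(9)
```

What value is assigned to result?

Step 1: builder(9) binds parameter x = 9.
Step 2: inner() looks up x in enclosing scope and finds the parameter x = 9.
Step 3: result = 9

The answer is 9.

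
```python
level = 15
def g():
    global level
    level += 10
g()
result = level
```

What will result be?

Step 1: level = 15 globally.
Step 2: g() modifies global level: level += 10 = 25.
Step 3: result = 25

The answer is 25.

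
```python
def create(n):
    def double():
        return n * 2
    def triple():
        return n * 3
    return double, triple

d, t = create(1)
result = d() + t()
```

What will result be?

Step 1: Both closures capture the same n = 1.
Step 2: d() = 1 * 2 = 2, t() = 1 * 3 = 3.
Step 3: result = 2 + 3 = 5

The answer is 5.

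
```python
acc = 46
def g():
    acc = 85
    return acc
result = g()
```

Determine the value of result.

Step 1: Global acc = 46.
Step 2: g() creates local acc = 85, shadowing the global.
Step 3: Returns local acc = 85. result = 85

The answer is 85.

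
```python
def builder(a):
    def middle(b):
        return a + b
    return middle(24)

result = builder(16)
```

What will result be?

Step 1: builder(16) passes a = 16.
Step 2: middle(24) has b = 24, reads a = 16 from enclosing.
Step 3: result = 16 + 24 = 40

The answer is 40.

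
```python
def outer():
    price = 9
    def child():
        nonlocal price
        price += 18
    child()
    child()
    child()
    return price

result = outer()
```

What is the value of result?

Step 1: price starts at 9.
Step 2: child() is called 3 times, each adding 18.
Step 3: price = 9 + 18 * 3 = 63

The answer is 63.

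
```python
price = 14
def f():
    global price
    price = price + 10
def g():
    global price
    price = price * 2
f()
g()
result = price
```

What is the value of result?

Step 1: price = 14.
Step 2: f() adds 10: price = 14 + 10 = 24.
Step 3: g() doubles: price = 24 * 2 = 48.
Step 4: result = 48

The answer is 48.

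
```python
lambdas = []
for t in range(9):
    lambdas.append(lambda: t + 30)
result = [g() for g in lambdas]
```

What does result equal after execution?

Step 1: All lambdas capture t by reference. After the loop, t = 8.
Step 2: Each call returns 8 + 30 = 38.
Step 3: result = [38, 38, 38, 38, 38, 38, 38, 38, 38]

The answer is [38, 38, 38, 38, 38, 38, 38, 38, 38].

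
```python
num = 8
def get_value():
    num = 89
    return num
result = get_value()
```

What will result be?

Step 1: Global num = 8.
Step 2: get_value() creates local num = 89, shadowing the global.
Step 3: Returns local num = 89. result = 89

The answer is 89.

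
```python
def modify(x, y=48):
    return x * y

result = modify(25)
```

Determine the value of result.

Step 1: modify(25) uses default y = 48.
Step 2: Returns 25 * 48 = 1200.
Step 3: result = 1200

The answer is 1200.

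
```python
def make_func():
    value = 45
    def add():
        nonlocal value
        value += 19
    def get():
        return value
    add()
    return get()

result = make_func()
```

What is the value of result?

Step 1: value = 45. add() modifies it via nonlocal, get() reads it.
Step 2: add() makes value = 45 + 19 = 64.
Step 3: get() returns 64. result = 64

The answer is 64.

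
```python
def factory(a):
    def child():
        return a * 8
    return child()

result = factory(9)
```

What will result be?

Step 1: factory(9) binds parameter a = 9.
Step 2: child() accesses a = 9 from enclosing scope.
Step 3: result = 9 * 8 = 72

The answer is 72.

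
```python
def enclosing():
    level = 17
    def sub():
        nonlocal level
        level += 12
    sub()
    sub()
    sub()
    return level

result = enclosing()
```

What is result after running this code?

Step 1: level starts at 17.
Step 2: sub() is called 3 times, each adding 12.
Step 3: level = 17 + 12 * 3 = 53

The answer is 53.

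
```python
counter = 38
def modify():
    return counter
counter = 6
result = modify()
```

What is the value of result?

Step 1: counter is first set to 38, then reassigned to 6.
Step 2: modify() is called after the reassignment, so it looks up the current global counter = 6.
Step 3: result = 6

The answer is 6.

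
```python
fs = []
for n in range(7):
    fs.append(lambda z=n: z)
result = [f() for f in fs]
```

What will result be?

Step 1: Default arg z=n captures n at each iteration.
Step 2: Each lambda has its own default: 0, 1, ..., 6.
Step 3: result = [0, 1, 2, 3, 4, 5, 6]

The answer is [0, 1, 2, 3, 4, 5, 6].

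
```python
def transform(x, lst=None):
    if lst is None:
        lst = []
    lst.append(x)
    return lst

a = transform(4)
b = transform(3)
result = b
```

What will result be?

Step 1: None default with guard creates a NEW list each call.
Step 2: a = [4] (fresh list). b = [3] (another fresh list).
Step 3: result = [3] (this is the fix for mutable default)

The answer is [3].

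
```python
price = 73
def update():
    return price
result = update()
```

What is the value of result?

Step 1: price = 73 is defined in the global scope.
Step 2: update() looks up price. No local price exists, so Python checks the global scope via LEGB rule and finds price = 73.
Step 3: result = 73

The answer is 73.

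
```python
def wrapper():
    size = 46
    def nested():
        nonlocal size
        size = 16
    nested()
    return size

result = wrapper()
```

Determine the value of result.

Step 1: wrapper() sets size = 46.
Step 2: nested() uses nonlocal to reassign size = 16.
Step 3: result = 16

The answer is 16.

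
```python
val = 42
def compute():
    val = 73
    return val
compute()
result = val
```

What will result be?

Step 1: val = 42 globally.
Step 2: compute() creates a LOCAL val = 73 (no global keyword!).
Step 3: The global val is unchanged. result = 42

The answer is 42.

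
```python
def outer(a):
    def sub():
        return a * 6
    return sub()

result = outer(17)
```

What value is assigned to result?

Step 1: outer(17) binds parameter a = 17.
Step 2: sub() accesses a = 17 from enclosing scope.
Step 3: result = 17 * 6 = 102

The answer is 102.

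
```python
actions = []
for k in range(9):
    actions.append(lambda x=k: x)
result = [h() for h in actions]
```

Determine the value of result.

Step 1: Default arg x=k captures k at each iteration.
Step 2: Each lambda has its own default: 0, 1, ..., 8.
Step 3: result = [0, 1, 2, 3, 4, 5, 6, 7, 8]

The answer is [0, 1, 2, 3, 4, 5, 6, 7, 8].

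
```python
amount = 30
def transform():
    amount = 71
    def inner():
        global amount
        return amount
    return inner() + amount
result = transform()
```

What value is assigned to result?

Step 1: Global amount = 30. transform() shadows with local amount = 71.
Step 2: inner() uses global keyword, so inner() returns global amount = 30.
Step 3: transform() returns 30 + 71 = 101

The answer is 101.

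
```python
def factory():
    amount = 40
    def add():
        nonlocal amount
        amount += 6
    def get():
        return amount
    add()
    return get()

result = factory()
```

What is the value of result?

Step 1: amount = 40. add() modifies it via nonlocal, get() reads it.
Step 2: add() makes amount = 40 + 6 = 46.
Step 3: get() returns 46. result = 46

The answer is 46.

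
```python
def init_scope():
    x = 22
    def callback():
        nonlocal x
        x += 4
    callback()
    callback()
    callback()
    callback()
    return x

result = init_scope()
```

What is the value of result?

Step 1: x starts at 22.
Step 2: callback() is called 4 times, each adding 4.
Step 3: x = 22 + 4 * 4 = 38

The answer is 38.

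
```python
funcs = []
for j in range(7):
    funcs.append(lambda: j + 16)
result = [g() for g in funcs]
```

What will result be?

Step 1: All lambdas capture j by reference. After the loop, j = 6.
Step 2: Each call returns 6 + 16 = 22.
Step 3: result = [22, 22, 22, 22, 22, 22, 22]

The answer is [22, 22, 22, 22, 22, 22, 22].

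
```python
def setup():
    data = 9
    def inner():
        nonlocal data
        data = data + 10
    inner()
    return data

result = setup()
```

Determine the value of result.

Step 1: setup() sets data = 9.
Step 2: inner() uses nonlocal to modify data in setup's scope: data = 9 + 10 = 19.
Step 3: setup() returns the modified data = 19

The answer is 19.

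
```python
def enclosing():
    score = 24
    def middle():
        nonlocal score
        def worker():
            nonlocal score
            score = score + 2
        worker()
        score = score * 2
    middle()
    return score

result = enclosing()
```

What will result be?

Step 1: score = 24.
Step 2: worker() adds 2: score = 24 + 2 = 26.
Step 3: middle() doubles: score = 26 * 2 = 52.
Step 4: result = 52

The answer is 52.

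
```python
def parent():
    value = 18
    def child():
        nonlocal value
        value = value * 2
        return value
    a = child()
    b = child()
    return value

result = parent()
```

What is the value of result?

Step 1: value starts at 18.
Step 2: First child(): value = 18 * 2 = 36.
Step 3: Second child(): value = 36 * 2 = 72.
Step 4: result = 72

The answer is 72.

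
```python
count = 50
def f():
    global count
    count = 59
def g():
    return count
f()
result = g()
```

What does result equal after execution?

Step 1: count = 50.
Step 2: f() sets global count = 59.
Step 3: g() reads global count = 59. result = 59

The answer is 59.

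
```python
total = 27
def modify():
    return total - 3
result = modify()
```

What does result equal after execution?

Step 1: total = 27 is defined globally.
Step 2: modify() looks up total from global scope = 27, then computes 27 - 3 = 24.
Step 3: result = 24

The answer is 24.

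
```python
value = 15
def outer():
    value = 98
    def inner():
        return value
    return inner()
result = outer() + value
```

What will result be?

Step 1: Global value = 15. outer() shadows with value = 98.
Step 2: inner() returns enclosing value = 98. outer() = 98.
Step 3: result = 98 + global value (15) = 113

The answer is 113.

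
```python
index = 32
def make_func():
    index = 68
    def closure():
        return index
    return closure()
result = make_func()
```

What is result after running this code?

Step 1: index = 32 globally, but make_func() defines index = 68 locally.
Step 2: closure() looks up index. Not in local scope, so checks enclosing scope (make_func) and finds index = 68.
Step 3: result = 68

The answer is 68.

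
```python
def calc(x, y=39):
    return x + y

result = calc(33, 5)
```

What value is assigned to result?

Step 1: calc(33, 5) overrides default y with 5.
Step 2: Returns 33 + 5 = 38.
Step 3: result = 38

The answer is 38.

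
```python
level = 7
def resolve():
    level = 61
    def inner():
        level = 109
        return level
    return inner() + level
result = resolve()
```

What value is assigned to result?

Step 1: resolve() has local level = 61. inner() has local level = 109.
Step 2: inner() returns its local level = 109.
Step 3: resolve() returns 109 + its own level (61) = 170

The answer is 170.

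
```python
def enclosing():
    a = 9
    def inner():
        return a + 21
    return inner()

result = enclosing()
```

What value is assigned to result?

Step 1: enclosing() defines a = 9.
Step 2: inner() reads a = 9 from enclosing scope, returns 9 + 21 = 30.
Step 3: result = 30

The answer is 30.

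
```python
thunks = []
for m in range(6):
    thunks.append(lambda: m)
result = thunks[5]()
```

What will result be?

Step 1: The loop creates 6 lambdas, all referencing the same variable m.
Step 2: After the loop, m = 5 (final value).
Step 3: thunks[5]() looks up m at call time and finds 5. This is the late binding gotcha. result = 5

The answer is 5.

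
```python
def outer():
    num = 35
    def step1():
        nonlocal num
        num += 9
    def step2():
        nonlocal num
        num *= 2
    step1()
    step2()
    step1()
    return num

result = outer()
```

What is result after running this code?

Step 1: num = 35.
Step 2: step1(): num = 35 + 9 = 44.
Step 3: step2(): num = 44 * 2 = 88.
Step 4: step1(): num = 88 + 9 = 97. result = 97

The answer is 97.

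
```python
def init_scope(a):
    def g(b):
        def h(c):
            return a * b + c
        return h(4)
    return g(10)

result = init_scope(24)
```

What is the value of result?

Step 1: a = 24, b = 10, c = 4.
Step 2: h() computes a * b + c = 24 * 10 + 4 = 244.
Step 3: result = 244

The answer is 244.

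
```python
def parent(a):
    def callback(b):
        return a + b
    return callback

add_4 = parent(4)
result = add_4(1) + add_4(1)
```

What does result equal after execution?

Step 1: add_4 captures a = 4.
Step 2: add_4(1) = 4 + 1 = 5, called twice.
Step 3: result = 5 + 5 = 10

The answer is 10.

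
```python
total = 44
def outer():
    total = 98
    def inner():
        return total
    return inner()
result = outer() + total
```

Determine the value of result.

Step 1: Global total = 44. outer() shadows with total = 98.
Step 2: inner() returns enclosing total = 98. outer() = 98.
Step 3: result = 98 + global total (44) = 142

The answer is 142.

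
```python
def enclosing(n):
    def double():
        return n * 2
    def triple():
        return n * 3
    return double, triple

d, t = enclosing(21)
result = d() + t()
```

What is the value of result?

Step 1: Both closures capture the same n = 21.
Step 2: d() = 21 * 2 = 42, t() = 21 * 3 = 63.
Step 3: result = 42 + 63 = 105

The answer is 105.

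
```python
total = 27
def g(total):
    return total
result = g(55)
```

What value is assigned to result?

Step 1: Global total = 27.
Step 2: g(55) takes parameter total = 55, which shadows the global.
Step 3: result = 55

The answer is 55.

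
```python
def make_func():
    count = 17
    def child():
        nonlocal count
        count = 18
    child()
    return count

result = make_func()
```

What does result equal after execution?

Step 1: make_func() sets count = 17.
Step 2: child() uses nonlocal to reassign count = 18.
Step 3: result = 18

The answer is 18.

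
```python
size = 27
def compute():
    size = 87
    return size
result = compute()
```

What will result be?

Step 1: Global size = 27.
Step 2: compute() creates local size = 87, shadowing the global.
Step 3: Returns local size = 87. result = 87

The answer is 87.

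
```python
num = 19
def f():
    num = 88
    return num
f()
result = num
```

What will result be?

Step 1: Global num = 19.
Step 2: f() creates local num = 88 (shadow, not modification).
Step 3: After f() returns, global num is unchanged. result = 19

The answer is 19.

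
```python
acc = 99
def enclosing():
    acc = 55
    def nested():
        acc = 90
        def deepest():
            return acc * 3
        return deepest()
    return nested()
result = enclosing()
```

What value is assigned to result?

Step 1: deepest() looks up acc through LEGB: not local, finds acc = 90 in enclosing nested().
Step 2: Returns 90 * 3 = 270.
Step 3: result = 270

The answer is 270.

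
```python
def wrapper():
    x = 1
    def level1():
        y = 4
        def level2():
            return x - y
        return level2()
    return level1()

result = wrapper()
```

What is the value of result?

Step 1: x = 1 in wrapper. y = 4 in level1.
Step 2: level2() reads x = 1 and y = 4 from enclosing scopes.
Step 3: result = 1 - 4 = -3

The answer is -3.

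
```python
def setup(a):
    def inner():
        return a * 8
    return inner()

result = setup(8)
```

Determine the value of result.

Step 1: setup(8) binds parameter a = 8.
Step 2: inner() accesses a = 8 from enclosing scope.
Step 3: result = 8 * 8 = 64

The answer is 64.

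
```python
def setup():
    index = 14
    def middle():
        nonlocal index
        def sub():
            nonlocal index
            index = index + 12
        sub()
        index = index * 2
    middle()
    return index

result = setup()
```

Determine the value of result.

Step 1: index = 14.
Step 2: sub() adds 12: index = 14 + 12 = 26.
Step 3: middle() doubles: index = 26 * 2 = 52.
Step 4: result = 52

The answer is 52.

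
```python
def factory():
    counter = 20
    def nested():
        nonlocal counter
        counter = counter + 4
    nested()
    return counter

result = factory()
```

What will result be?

Step 1: factory() sets counter = 20.
Step 2: nested() uses nonlocal to modify counter in factory's scope: counter = 20 + 4 = 24.
Step 3: factory() returns the modified counter = 24

The answer is 24.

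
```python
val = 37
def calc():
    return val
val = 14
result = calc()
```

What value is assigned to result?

Step 1: val is first set to 37, then reassigned to 14.
Step 2: calc() is called after the reassignment, so it looks up the current global val = 14.
Step 3: result = 14

The answer is 14.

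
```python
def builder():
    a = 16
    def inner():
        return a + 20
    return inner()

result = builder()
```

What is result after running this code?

Step 1: builder() defines a = 16.
Step 2: inner() reads a = 16 from enclosing scope, returns 16 + 20 = 36.
Step 3: result = 36

The answer is 36.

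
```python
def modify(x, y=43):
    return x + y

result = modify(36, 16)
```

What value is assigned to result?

Step 1: modify(36, 16) overrides default y with 16.
Step 2: Returns 36 + 16 = 52.
Step 3: result = 52

The answer is 52.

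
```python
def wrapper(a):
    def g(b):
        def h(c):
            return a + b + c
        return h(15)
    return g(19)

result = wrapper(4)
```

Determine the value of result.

Step 1: a = 4, b = 19, c = 15 across three nested scopes.
Step 2: h() accesses all three via LEGB rule.
Step 3: result = 4 + 19 + 15 = 38

The answer is 38.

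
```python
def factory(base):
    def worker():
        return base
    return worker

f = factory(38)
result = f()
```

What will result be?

Step 1: factory(38) creates closure capturing base = 38.
Step 2: f() returns the captured base = 38.
Step 3: result = 38

The answer is 38.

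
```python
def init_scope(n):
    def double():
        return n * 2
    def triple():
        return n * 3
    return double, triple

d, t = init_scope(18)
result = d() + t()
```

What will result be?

Step 1: Both closures capture the same n = 18.
Step 2: d() = 18 * 2 = 36, t() = 18 * 3 = 54.
Step 3: result = 36 + 54 = 90

The answer is 90.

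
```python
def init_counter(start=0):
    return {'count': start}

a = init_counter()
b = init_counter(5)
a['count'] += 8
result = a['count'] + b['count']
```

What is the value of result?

Step 1: init_counter() returns a new dict each call (immutable default 0).
Step 2: a = {'count': 0}, b = {'count': 5}.
Step 3: a['count'] += 8 = 8. result = 8 + 5 = 13

The answer is 13.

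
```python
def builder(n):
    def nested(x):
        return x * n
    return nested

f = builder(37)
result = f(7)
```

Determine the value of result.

Step 1: builder(37) creates a closure capturing n = 37.
Step 2: f(7) computes 7 * 37 = 259.
Step 3: result = 259

The answer is 259.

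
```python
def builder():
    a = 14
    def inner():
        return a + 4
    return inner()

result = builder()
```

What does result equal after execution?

Step 1: builder() defines a = 14.
Step 2: inner() reads a = 14 from enclosing scope, returns 14 + 4 = 18.
Step 3: result = 18

The answer is 18.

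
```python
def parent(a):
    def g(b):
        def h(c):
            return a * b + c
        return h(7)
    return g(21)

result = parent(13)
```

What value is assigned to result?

Step 1: a = 13, b = 21, c = 7.
Step 2: h() computes a * b + c = 13 * 21 + 7 = 280.
Step 3: result = 280

The answer is 280.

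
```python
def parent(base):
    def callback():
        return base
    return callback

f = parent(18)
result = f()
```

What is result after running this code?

Step 1: parent(18) creates closure capturing base = 18.
Step 2: f() returns the captured base = 18.
Step 3: result = 18

The answer is 18.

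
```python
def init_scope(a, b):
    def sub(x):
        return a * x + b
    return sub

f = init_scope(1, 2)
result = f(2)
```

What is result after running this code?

Step 1: init_scope(1, 2) captures a = 1, b = 2.
Step 2: f(2) computes 1 * 2 + 2 = 4.
Step 3: result = 4

The answer is 4.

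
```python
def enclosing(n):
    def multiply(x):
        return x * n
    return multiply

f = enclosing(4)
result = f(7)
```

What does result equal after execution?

Step 1: enclosing(4) returns multiply closure with n = 4.
Step 2: f(7) computes 7 * 4 = 28.
Step 3: result = 28

The answer is 28.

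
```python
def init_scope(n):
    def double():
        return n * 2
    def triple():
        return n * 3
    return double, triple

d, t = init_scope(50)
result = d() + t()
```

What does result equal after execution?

Step 1: Both closures capture the same n = 50.
Step 2: d() = 50 * 2 = 100, t() = 50 * 3 = 150.
Step 3: result = 100 + 150 = 250

The answer is 250.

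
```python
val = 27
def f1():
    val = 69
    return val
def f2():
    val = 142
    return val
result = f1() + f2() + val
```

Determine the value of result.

Step 1: Each function shadows global val with its own local.
Step 2: f1() returns 69, f2() returns 142.
Step 3: Global val = 27 is unchanged. result = 69 + 142 + 27 = 238

The answer is 238.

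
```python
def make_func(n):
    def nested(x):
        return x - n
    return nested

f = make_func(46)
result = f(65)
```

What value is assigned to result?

Step 1: make_func(46) creates a closure capturing n = 46.
Step 2: f(65) computes 65 - 46 = 19.
Step 3: result = 19

The answer is 19.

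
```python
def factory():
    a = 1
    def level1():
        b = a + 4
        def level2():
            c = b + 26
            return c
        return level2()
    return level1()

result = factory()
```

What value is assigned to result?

Step 1: a = 1. b = a + 4 = 5.
Step 2: c = b + 26 = 5 + 26 = 31.
Step 3: result = 31

The answer is 31.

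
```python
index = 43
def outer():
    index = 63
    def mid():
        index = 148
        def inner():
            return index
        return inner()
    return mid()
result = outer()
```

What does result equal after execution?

Step 1: Three levels of shadowing: global 43, outer 63, mid 148.
Step 2: inner() finds index = 148 in enclosing mid() scope.
Step 3: result = 148

The answer is 148.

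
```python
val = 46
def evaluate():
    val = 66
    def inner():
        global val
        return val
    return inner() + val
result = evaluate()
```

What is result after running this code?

Step 1: Global val = 46. evaluate() shadows with local val = 66.
Step 2: inner() uses global keyword, so inner() returns global val = 46.
Step 3: evaluate() returns 46 + 66 = 112

The answer is 112.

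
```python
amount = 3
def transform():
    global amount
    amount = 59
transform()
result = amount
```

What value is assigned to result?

Step 1: amount = 3 globally.
Step 2: transform() declares global amount and sets it to 59.
Step 3: After transform(), global amount = 59. result = 59

The answer is 59.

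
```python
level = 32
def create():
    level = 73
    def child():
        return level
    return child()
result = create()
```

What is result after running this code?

Step 1: level = 32 globally, but create() defines level = 73 locally.
Step 2: child() looks up level. Not in local scope, so checks enclosing scope (create) and finds level = 73.
Step 3: result = 73

The answer is 73.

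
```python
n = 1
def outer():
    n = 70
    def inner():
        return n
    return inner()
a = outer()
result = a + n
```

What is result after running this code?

Step 1: outer() has local n = 70. inner() reads from enclosing.
Step 2: outer() returns 70. Global n = 1 unchanged.
Step 3: result = 70 + 1 = 71

The answer is 71.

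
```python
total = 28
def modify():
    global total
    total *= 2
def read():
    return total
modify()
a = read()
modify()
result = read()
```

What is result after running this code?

Step 1: total = 28.
Step 2: First modify(): total = 28 * 2 = 56.
Step 3: Second modify(): total = 56 * 2 = 112.
Step 4: read() returns 112

The answer is 112.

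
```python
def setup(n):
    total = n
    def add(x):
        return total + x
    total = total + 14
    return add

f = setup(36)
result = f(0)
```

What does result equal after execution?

Step 1: setup(36) sets total = 36, then total = 36 + 14 = 50.
Step 2: Closures capture by reference, so add sees total = 50.
Step 3: f(0) returns 50 + 0 = 50

The answer is 50.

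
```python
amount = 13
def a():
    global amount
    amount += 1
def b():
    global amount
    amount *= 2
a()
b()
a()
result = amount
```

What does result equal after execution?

Step 1: amount = 13.
Step 2: a(): amount = 13 + 1 = 14.
Step 3: b(): amount = 14 * 2 = 28.
Step 4: a(): amount = 28 + 1 = 29

The answer is 29.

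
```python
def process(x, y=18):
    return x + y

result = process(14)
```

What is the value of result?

Step 1: process(14) uses default y = 18.
Step 2: Returns 14 + 18 = 32.
Step 3: result = 32

The answer is 32.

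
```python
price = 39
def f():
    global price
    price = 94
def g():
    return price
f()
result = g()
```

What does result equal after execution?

Step 1: price = 39.
Step 2: f() sets global price = 94.
Step 3: g() reads global price = 94. result = 94

The answer is 94.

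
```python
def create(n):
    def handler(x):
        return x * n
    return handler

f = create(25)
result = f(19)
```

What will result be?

Step 1: create(25) creates a closure capturing n = 25.
Step 2: f(19) computes 19 * 25 = 475.
Step 3: result = 475

The answer is 475.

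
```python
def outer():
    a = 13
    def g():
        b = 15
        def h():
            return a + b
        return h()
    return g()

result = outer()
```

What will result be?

Step 1: outer() defines a = 13. g() defines b = 15.
Step 2: h() accesses both from enclosing scopes: a = 13, b = 15.
Step 3: result = 13 + 15 = 28

The answer is 28.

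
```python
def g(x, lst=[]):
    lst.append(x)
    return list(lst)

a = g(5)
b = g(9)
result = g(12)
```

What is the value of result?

Step 1: Default list is shared. list() creates copies for return values.
Step 2: Internal list grows: [5] -> [5, 9] -> [5, 9, 12].
Step 3: result = [5, 9, 12]

The answer is [5, 9, 12].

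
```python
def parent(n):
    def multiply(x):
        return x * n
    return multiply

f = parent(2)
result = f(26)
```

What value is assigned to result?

Step 1: parent(2) returns multiply closure with n = 2.
Step 2: f(26) computes 26 * 2 = 52.
Step 3: result = 52

The answer is 52.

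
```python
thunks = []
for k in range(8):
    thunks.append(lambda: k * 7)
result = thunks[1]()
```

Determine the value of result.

Step 1: All lambdas reference the same variable k (late binding).
Step 2: After the loop, k = 7. Every lambda returns k * 7.
Step 3: thunks[1]() = 7 * 7 = 49

The answer is 49.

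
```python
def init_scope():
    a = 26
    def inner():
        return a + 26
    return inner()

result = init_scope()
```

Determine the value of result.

Step 1: init_scope() defines a = 26.
Step 2: inner() reads a = 26 from enclosing scope, returns 26 + 26 = 52.
Step 3: result = 52

The answer is 52.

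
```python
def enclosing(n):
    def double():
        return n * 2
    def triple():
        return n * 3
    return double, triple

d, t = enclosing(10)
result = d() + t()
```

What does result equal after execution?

Step 1: Both closures capture the same n = 10.
Step 2: d() = 10 * 2 = 20, t() = 10 * 3 = 30.
Step 3: result = 20 + 30 = 50

The answer is 50.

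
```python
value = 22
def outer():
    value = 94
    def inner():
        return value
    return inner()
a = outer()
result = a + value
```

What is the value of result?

Step 1: outer() has local value = 94. inner() reads from enclosing.
Step 2: outer() returns 94. Global value = 22 unchanged.
Step 3: result = 94 + 22 = 116

The answer is 116.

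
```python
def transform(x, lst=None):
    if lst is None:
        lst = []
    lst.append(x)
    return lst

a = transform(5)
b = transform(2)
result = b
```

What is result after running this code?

Step 1: None default with guard creates a NEW list each call.
Step 2: a = [5] (fresh list). b = [2] (another fresh list).
Step 3: result = [2] (this is the fix for mutable default)

The answer is [2].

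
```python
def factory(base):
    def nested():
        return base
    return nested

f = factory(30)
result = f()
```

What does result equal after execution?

Step 1: factory(30) creates closure capturing base = 30.
Step 2: f() returns the captured base = 30.
Step 3: result = 30

The answer is 30.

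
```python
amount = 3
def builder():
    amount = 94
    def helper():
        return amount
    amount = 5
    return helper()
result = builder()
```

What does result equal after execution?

Step 1: builder() sets amount = 94, then later amount = 5.
Step 2: helper() is called after amount is reassigned to 5. Closures capture variables by reference, not by value.
Step 3: result = 5

The answer is 5.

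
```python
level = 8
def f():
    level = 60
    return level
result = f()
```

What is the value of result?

Step 1: Global level = 8.
Step 2: f() creates local level = 60, shadowing the global.
Step 3: Returns local level = 60. result = 60

The answer is 60.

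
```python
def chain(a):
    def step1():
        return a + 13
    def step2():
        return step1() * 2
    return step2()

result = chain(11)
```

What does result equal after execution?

Step 1: chain(11) captures a = 11.
Step 2: step2() calls step1() which returns 11 + 13 = 24.
Step 3: step2() returns 24 * 2 = 48

The answer is 48.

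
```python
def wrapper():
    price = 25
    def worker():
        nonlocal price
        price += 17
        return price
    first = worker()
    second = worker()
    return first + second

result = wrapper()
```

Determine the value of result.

Step 1: price starts at 25.
Step 2: First call: price = 25 + 17 = 42, returns 42.
Step 3: Second call: price = 42 + 17 = 59, returns 59.
Step 4: result = 42 + 59 = 101

The answer is 101.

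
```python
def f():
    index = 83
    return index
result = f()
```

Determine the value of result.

Step 1: f() defines index = 83 in its local scope.
Step 2: return index finds the local variable index = 83.
Step 3: result = 83

The answer is 83.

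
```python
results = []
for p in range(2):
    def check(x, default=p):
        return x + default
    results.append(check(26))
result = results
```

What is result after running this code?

Step 1: Default argument default=p is evaluated at function definition time.
Step 2: Each iteration creates check with default = current p value.
Step 3: check(26) returns 26 + default. results = [26, 27]

The answer is [26, 27].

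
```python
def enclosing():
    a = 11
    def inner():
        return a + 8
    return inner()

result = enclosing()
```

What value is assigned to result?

Step 1: enclosing() defines a = 11.
Step 2: inner() reads a = 11 from enclosing scope, returns 11 + 8 = 19.
Step 3: result = 19

The answer is 19.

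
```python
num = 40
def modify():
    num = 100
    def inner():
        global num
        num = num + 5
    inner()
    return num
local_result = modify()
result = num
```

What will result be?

Step 1: Global num = 40. modify() creates local num = 100.
Step 2: inner() declares global num and adds 5: global num = 40 + 5 = 45.
Step 3: modify() returns its local num = 100 (unaffected by inner).
Step 4: result = global num = 45

The answer is 45.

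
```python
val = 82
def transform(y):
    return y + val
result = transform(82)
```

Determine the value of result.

Step 1: val = 82 is defined globally.
Step 2: transform(82) uses parameter y = 82 and looks up val from global scope = 82.
Step 3: result = 82 + 82 = 164

The answer is 164.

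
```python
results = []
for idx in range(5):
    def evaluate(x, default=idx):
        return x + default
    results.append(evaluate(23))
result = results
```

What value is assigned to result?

Step 1: Default argument default=idx is evaluated at function definition time.
Step 2: Each iteration creates evaluate with default = current idx value.
Step 3: evaluate(23) returns 23 + default. results = [23, 24, 25, 26, 27]

The answer is [23, 24, 25, 26, 27].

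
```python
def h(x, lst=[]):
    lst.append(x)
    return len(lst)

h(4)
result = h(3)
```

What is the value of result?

Step 1: Mutable default list persists between calls.
Step 2: First call: lst = [4], len = 1. Second call: lst = [4, 3], len = 2.
Step 3: result = 2

The answer is 2.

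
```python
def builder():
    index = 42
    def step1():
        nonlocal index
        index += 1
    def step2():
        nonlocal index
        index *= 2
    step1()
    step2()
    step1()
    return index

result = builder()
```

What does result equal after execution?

Step 1: index = 42.
Step 2: step1(): index = 42 + 1 = 43.
Step 3: step2(): index = 43 * 2 = 86.
Step 4: step1(): index = 86 + 1 = 87. result = 87

The answer is 87.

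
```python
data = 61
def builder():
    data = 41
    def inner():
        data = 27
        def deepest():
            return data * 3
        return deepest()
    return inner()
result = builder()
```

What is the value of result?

Step 1: deepest() looks up data through LEGB: not local, finds data = 27 in enclosing inner().
Step 2: Returns 27 * 3 = 81.
Step 3: result = 81

The answer is 81.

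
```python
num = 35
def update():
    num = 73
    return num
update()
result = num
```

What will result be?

Step 1: Global num = 35.
Step 2: update() creates local num = 73 (shadow, not modification).
Step 3: After update() returns, global num is unchanged. result = 35

The answer is 35.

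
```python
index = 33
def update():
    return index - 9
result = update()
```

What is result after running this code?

Step 1: index = 33 is defined globally.
Step 2: update() looks up index from global scope = 33, then computes 33 - 9 = 24.
Step 3: result = 24

The answer is 24.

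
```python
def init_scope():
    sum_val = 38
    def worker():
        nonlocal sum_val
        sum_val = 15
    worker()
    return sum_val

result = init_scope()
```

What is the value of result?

Step 1: init_scope() sets sum_val = 38.
Step 2: worker() uses nonlocal to reassign sum_val = 15.
Step 3: result = 15

The answer is 15.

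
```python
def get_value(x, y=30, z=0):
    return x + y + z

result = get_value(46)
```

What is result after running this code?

Step 1: get_value(46) uses defaults y = 30, z = 0.
Step 2: Returns 46 + 30 + 0 = 76.
Step 3: result = 76

The answer is 76.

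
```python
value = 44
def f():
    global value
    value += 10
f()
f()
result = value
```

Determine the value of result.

Step 1: value = 44.
Step 2: First f(): value = 44 + 10 = 54.
Step 3: Second f(): value = 54 + 10 = 64. result = 64

The answer is 64.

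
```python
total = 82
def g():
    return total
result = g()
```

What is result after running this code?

Step 1: total = 82 is defined in the global scope.
Step 2: g() looks up total. No local total exists, so Python checks the global scope via LEGB rule and finds total = 82.
Step 3: result = 82

The answer is 82.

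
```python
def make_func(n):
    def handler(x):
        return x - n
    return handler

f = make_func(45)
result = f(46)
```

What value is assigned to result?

Step 1: make_func(45) creates a closure capturing n = 45.
Step 2: f(46) computes 46 - 45 = 1.
Step 3: result = 1

The answer is 1.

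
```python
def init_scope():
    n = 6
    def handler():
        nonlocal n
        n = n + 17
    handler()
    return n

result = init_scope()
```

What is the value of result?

Step 1: init_scope() sets n = 6.
Step 2: handler() uses nonlocal to modify n in init_scope's scope: n = 6 + 17 = 23.
Step 3: init_scope() returns the modified n = 23

The answer is 23.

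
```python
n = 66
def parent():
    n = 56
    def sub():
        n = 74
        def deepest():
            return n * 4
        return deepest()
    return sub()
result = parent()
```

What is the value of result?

Step 1: deepest() looks up n through LEGB: not local, finds n = 74 in enclosing sub().
Step 2: Returns 74 * 4 = 296.
Step 3: result = 296

The answer is 296.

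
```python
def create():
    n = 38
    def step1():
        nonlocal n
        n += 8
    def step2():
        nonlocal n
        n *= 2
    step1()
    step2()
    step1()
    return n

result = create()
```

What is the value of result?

Step 1: n = 38.
Step 2: step1(): n = 38 + 8 = 46.
Step 3: step2(): n = 46 * 2 = 92.
Step 4: step1(): n = 92 + 8 = 100. result = 100

The answer is 100.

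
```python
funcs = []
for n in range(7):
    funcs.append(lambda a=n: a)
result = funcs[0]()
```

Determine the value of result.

Step 1: Default argument a=n captures n's value at each iteration.
Step 2: funcs[0] captured a = 0 when n was 0.
Step 3: result = 0

The answer is 0.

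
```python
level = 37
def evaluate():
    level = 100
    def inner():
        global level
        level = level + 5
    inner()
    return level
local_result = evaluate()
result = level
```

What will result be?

Step 1: Global level = 37. evaluate() creates local level = 100.
Step 2: inner() declares global level and adds 5: global level = 37 + 5 = 42.
Step 3: evaluate() returns its local level = 100 (unaffected by inner).
Step 4: result = global level = 42

The answer is 42.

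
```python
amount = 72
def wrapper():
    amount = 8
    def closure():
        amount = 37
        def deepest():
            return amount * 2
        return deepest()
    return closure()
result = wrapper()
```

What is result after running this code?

Step 1: deepest() looks up amount through LEGB: not local, finds amount = 37 in enclosing closure().
Step 2: Returns 37 * 2 = 74.
Step 3: result = 74

The answer is 74.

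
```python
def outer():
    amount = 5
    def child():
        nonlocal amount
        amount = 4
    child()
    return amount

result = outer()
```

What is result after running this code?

Step 1: outer() sets amount = 5.
Step 2: child() uses nonlocal to reassign amount = 4.
Step 3: result = 4

The answer is 4.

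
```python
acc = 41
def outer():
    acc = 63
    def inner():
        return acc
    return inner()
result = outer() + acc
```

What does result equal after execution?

Step 1: Global acc = 41. outer() shadows with acc = 63.
Step 2: inner() returns enclosing acc = 63. outer() = 63.
Step 3: result = 63 + global acc (41) = 104

The answer is 104.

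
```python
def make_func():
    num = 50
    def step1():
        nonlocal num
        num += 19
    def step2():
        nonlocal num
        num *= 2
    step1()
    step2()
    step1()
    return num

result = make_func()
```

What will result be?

Step 1: num = 50.
Step 2: step1(): num = 50 + 19 = 69.
Step 3: step2(): num = 69 * 2 = 138.
Step 4: step1(): num = 138 + 19 = 157. result = 157

The answer is 157.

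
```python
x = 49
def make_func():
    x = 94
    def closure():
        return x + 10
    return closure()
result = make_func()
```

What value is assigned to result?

Step 1: make_func() shadows global x with x = 94.
Step 2: closure() finds x = 94 in enclosing scope, computes 94 + 10 = 104.
Step 3: result = 104

The answer is 104.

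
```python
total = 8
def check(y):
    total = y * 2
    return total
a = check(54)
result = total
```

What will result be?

Step 1: Global total = 8.
Step 2: check(54) creates local total = 54 * 2 = 108.
Step 3: Global total unchanged because no global keyword. result = 8

The answer is 8.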